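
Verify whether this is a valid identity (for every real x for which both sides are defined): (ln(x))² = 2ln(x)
No, this is NOT an identity.

Claim: (ln(x))² = 2ln(x).
Test a specific point where both sides are defined: x = 1/2.
LHS = (ln(x))² ≈ 0.4805
RHS = 2ln(x) ≈ -1.3863
Since 0.4805 ≠ -1.3863, the equation fails at this point, so it cannot hold for every real x for which both sides are defined.
2ln(x) equals ln(x²), which is not the same as (ln x)².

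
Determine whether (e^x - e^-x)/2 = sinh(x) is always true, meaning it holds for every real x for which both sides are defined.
Yes, this is an identity.

Claim: (e^x - e^-x)/2 = sinh(x).
Reasoning: This is exactly the definition of the hyperbolic sine: sinh(x) := (e^x - e^-x)/2.
So the two sides agree for every real x for which both sides are defined.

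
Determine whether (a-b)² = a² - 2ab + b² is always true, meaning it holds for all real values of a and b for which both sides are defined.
Claim: (a-b)² = a² - 2ab + b².
Reasoning: Expand: (a-b)² = (a-b)(a-b) = a·a - a·b - b·a + b·b = a² - 2ab + b².
So the two sides agree for all real values of a and b for which both sides are defined.

Conclusion: Yes, this is an identity.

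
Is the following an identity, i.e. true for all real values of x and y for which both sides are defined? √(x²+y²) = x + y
No, this is NOT an identity.

Claim: √(x²+y²) = x + y.
Test a specific point where both sides are defined: x = -3, y = -2.
LHS = √(x²+y²) ≈ 3.6056
RHS = x + y ≈ -5.0000
Since 3.6056 ≠ -5.0000, the equation fails at this point, so it cannot hold for all real values of x and y for which both sides are defined.
(x+y)² = x² + 2xy + y², not x² + y², so the square root does not split this way.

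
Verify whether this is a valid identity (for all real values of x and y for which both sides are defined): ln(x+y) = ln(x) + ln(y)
Claim: ln(x+y) = ln(x) + ln(y).
Test a specific point where both sides are defined: x = 3, y = 2.
LHS = ln(x+y) ≈ 1.6094
RHS = ln(x) + ln(y) ≈ 1.7918
Since 1.6094 ≠ 1.7918, the equation fails at this point, so it cannot hold for all real values of x and y for which both sides are defined.
ln(x) + ln(y) = ln(xy), not ln(x+y).

Conclusion: No, this is NOT an identity.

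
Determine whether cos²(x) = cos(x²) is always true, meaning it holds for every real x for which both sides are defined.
No, this is NOT an identity.

Claim: cos²(x) = cos(x²).
Test a specific point where both sides are defined: x = π.
LHS = cos²(x) ≈ 1.0000
RHS = cos(x²) ≈ -0.9027
Since 1.0000 ≠ -0.9027, the equation fails at this point, so it cannot hold for every real x for which both sides are defined.
cos²(x) means (cos x)², squaring the output; cos(x²) squares the input. These are different functions.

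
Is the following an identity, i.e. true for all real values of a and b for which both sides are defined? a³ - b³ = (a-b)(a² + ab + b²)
Yes, this is an identity.

Claim: a³ - b³ = (a-b)(a² + ab + b²).
Reasoning: Expand the right side: (a-b)(a² + ab + b²) = a³ + a²b + ab² - a²b - ab² - b³ = a³ - b³ (the middle terms cancel in pairs).
So the two sides agree for all real values of a and b for which both sides are defined.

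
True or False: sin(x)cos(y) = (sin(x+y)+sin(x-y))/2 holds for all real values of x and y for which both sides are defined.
True.

Claim: sin(x)cos(y) = (sin(x+y)+sin(x-y))/2.
Reasoning: sin(x+y) = sin(x)cos(y) + cos(x)sin(y) and sin(x-y) = sin(x)cos(y) - cos(x)sin(y). Adding, sin(x+y) + sin(x-y) = 2sin(x)cos(y); divide by 2.
So the two sides agree for all real values of x and y for which both sides are defined.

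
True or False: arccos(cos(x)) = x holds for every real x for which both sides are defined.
Claim: arccos(cos(x)) = x.
Test a specific point where both sides are defined: x = -π/6.
LHS = arccos(cos(x)) ≈ 0.5236
RHS = x ≈ -0.5236
Since 0.5236 ≠ -0.5236, the equation fails at this point, so it cannot hold for every real x for which both sides are defined.
arccos only returns values in [0, π], so arccos(cos(x)) = x holds only for x in that interval, not for all real x.

Conclusion: False.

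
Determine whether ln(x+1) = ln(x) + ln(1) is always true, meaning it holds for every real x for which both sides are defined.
Claim: ln(x+1) = ln(x) + ln(1).
Test a specific point where both sides are defined: x = 2.
LHS = ln(x+1) ≈ 1.0986
RHS = ln(x) + ln(1) ≈ 0.6931
Since 1.0986 ≠ 0.6931, the equation fails at this point, so it cannot hold for every real x for which both sides are defined.
ln(1) = 0, so the right side is just ln(x), which differs from ln(x+1).

Conclusion: No, this is NOT an identity.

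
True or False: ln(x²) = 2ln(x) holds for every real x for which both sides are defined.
Claim: ln(x²) = 2ln(x).
Reasoning: The right side requires x > 0. For x > 0, x² = (e^(ln x))² = e^(2ln x), so ln(x²) = 2ln(x). (For x < 0 the right side is undefined, so those values are outside the claim.)
So the two sides agree for every real x for which both sides are defined.

Conclusion: True.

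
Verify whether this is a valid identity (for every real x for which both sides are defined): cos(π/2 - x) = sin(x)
Claim: cos(π/2 - x) = sin(x).
Reasoning: Use cos(u - v) = cos(u)cos(v) + sin(u)sin(v) with u = π/2, v = x: cos(π/2)cos(x) + sin(π/2)sin(x) = 0·cos(x) + 1·sin(x) = sin(x).
So the two sides agree for every real x for which both sides are defined.

Conclusion: Yes, this is an identity.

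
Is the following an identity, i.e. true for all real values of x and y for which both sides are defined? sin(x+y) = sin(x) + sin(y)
No, this is NOT an identity.

Claim: sin(x+y) = sin(x) + sin(y).
Test a specific point where both sides are defined: x = π, y = π/3.
LHS = sin(x+y) ≈ -0.8660
RHS = sin(x) + sin(y) ≈ 0.8660
Since -0.8660 ≠ 0.8660, the equation fails at this point, so it cannot hold for all real values of x and y for which both sides are defined.
The correct expansion is sin(x+y) = sin(x)cos(y) + cos(x)sin(y); sine is not additive.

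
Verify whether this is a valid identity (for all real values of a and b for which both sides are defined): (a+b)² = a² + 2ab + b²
Claim: (a+b)² = a² + 2ab + b².
Reasoning: Expand: (a+b)² = (a+b)(a+b) = a·a + a·b + b·a + b·b = a² + 2ab + b².
So the two sides agree for all real values of a and b for which both sides are defined.

Conclusion: Yes, this is an identity.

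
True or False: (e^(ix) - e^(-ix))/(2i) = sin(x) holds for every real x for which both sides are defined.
True.

Claim: (e^(ix) - e^(-ix))/(2i) = sin(x).
Reasoning: By Euler's formula e^(ix) = cos(x) + i·sin(x) and e^(-ix) = cos(x) - i·sin(x). Subtracting cancels the cosine terms: e^(ix) - e^(-ix) = 2i·sin(x); divide by 2i.
So the two sides agree for every real x for which both sides are defined.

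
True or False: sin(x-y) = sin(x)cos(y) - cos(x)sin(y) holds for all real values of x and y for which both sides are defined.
Claim: sin(x-y) = sin(x)cos(y) - cos(x)sin(y).
Reasoning: Replace y by -y in sin(x+y) = sin(x)cos(y) + cos(x)sin(y) and use cos(-y) = cos(y), sin(-y) = -sin(y): sin(x-y) = sin(x)cos(y) - cos(x)sin(y).
So the two sides agree for all real values of x and y for which both sides are defined.

Conclusion: True.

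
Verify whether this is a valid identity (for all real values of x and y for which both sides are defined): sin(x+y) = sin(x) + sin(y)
Claim: sin(x+y) = sin(x) + sin(y).
Test a specific point where both sides are defined: x = -π/3, y = 2π/3.
LHS = sin(x+y) ≈ 0.8660
RHS = sin(x) + sin(y) ≈ 0.0000
Since 0.8660 ≠ 0.0000, the equation fails at this point, so it cannot hold for all real values of x and y for which both sides are defined.
The correct expansion is sin(x+y) = sin(x)cos(y) + cos(x)sin(y); sine is not additive.

Conclusion: No, this is NOT an identity.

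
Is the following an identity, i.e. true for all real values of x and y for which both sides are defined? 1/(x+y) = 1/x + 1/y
Claim: 1/(x+y) = 1/x + 1/y.
Test a specific point where both sides are defined: x = 5, y = -1.
LHS = 1/(x+y) ≈ 0.2500
RHS = 1/x + 1/y ≈ -0.8000
Since 0.2500 ≠ -0.8000, the equation fails at this point, so it cannot hold for all real values of x and y for which both sides are defined.
1/x + 1/y = (x+y)/(xy), which is not 1/(x+y).

Conclusion: No, this is NOT an identity.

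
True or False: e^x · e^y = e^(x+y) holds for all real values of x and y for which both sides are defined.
True.

Claim: e^x · e^y = e^(x+y).
Reasoning: This is the law of exponents for a common base: multiplying powers adds exponents. E.g. from the series, (Σ x^j/j!)(Σ y^k/k!) = Σ_m (Σ_{j+k=m} x^j y^k/(j!k!)) = Σ_m (x+y)^m/m! by the binomial theorem.
So the two sides agree for all real values of x and y for which both sides are defined.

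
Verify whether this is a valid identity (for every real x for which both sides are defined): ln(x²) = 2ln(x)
Claim: ln(x²) = 2ln(x).
Reasoning: The right side requires x > 0. For x > 0, x² = (e^(ln x))² = e^(2ln x), so ln(x²) = 2ln(x). (For x < 0 the right side is undefined, so those values are outside the claim.)
So the two sides agree for every real x for which both sides are defined.

Conclusion: Yes, this is an identity.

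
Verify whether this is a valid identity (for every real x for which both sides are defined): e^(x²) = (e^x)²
No, this is NOT an identity.

Claim: e^(x²) = (e^x)².
Test a specific point where both sides are defined: x = -3.
LHS = e^(x²) ≈ 8103.0839
RHS = (e^x)² ≈ 0.0025
Since 8103.0839 ≠ 0.0025, the equation fails at this point, so it cannot hold for every real x for which both sides are defined.
(e^x)² = e^(2x), and 2x ≠ x² in general.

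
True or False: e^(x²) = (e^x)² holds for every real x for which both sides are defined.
Claim: e^(x²) = (e^x)².
Test a specific point where both sides are defined: x = -3.
LHS = e^(x²) ≈ 8103.0839
RHS = (e^x)² ≈ 0.0025
Since 8103.0839 ≠ 0.0025, the equation fails at this point, so it cannot hold for every real x for which both sides are defined.
(e^x)² = e^(2x), and 2x ≠ x² in general.

Conclusion: False.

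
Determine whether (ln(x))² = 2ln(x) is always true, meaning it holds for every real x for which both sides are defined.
No, this is NOT an identity.

Claim: (ln(x))² = 2ln(x).
Test a specific point where both sides are defined: x = 5.
LHS = (ln(x))² ≈ 2.5903
RHS = 2ln(x) ≈ 3.2189
Since 2.5903 ≠ 3.2189, the equation fails at this point, so it cannot hold for every real x for which both sides are defined.
2ln(x) equals ln(x²), which is not the same as (ln x)².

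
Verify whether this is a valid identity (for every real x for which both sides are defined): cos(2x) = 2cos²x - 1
Yes, this is an identity.

Claim: cos(2x) = 2cos²x - 1.
Reasoning: cos(2x) = cos²x - sin²x. Replace sin²x by 1 - cos²x: cos²x - (1 - cos²x) = 2cos²x - 1.
So the two sides agree for every real x for which both sides are defined.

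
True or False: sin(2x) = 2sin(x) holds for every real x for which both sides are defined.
Claim: sin(2x) = 2sin(x).
Test a specific point where both sides are defined: x = π/6.
LHS = sin(2x) ≈ 0.8660
RHS = 2sin(x) ≈ 1.0000
Since 0.8660 ≠ 1.0000, the equation fails at this point, so it cannot hold for every real x for which both sides are defined.
The correct double-angle formula is sin(2x) = 2sin(x)cos(x).

Conclusion: False.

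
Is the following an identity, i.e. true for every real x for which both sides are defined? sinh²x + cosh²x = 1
No, this is NOT an identity.

Claim: sinh²x + cosh²x = 1.
Test a specific point where both sides are defined: x = 1.
LHS = sinh²x + cosh²x ≈ 3.7622
RHS = 1 ≈ 1.0000
Since 3.7622 ≠ 1.0000, the equation fails at this point, so it cannot hold for every real x for which both sides are defined.
The correct hyperbolic identity is cosh²x - sinh²x = 1 (a difference); the sum sinh²x + cosh²x equals cosh(2x).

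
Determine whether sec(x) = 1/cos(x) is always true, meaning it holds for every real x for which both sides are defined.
Yes, this is an identity.

Claim: sec(x) = 1/cos(x).
Reasoning: sec(x) is by definition the reciprocal of cos(x), wherever cos(x) ≠ 0.
So the two sides agree for every real x for which both sides are defined.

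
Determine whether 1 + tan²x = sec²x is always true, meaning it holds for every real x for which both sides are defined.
Yes, this is an identity.

Claim: 1 + tan²x = sec²x.
Reasoning: Start from sin²x + cos²x = 1 and divide every term by cos²x (allowed wherever tan x and sec x are defined): tan²x + 1 = 1/cos²x = sec²x.
So the two sides agree for every real x for which both sides are defined.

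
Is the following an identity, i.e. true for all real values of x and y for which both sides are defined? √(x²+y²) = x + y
No, this is NOT an identity.

Claim: √(x²+y²) = x + y.
Test a specific point where both sides are defined: x = 1, y = 3/2.
LHS = √(x²+y²) ≈ 1.8028
RHS = x + y ≈ 2.5000
Since 1.8028 ≠ 2.5000, the equation fails at this point, so it cannot hold for all real values of x and y for which both sides are defined.
(x+y)² = x² + 2xy + y², not x² + y², so the square root does not split this way.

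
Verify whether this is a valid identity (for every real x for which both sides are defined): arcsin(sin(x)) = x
Claim: arcsin(sin(x)) = x.
Test a specific point where both sides are defined: x = 3π/4.
LHS = arcsin(sin(x)) ≈ 0.7854
RHS = x ≈ 2.3562
Since 0.7854 ≠ 2.3562, the equation fails at this point, so it cannot hold for every real x for which both sides are defined.
arcsin only returns values in [-π/2, π/2], so arcsin(sin(x)) = x holds only for x in that interval, not for all real x.

Conclusion: No, this is NOT an identity.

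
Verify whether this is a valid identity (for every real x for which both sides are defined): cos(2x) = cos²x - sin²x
Yes, this is an identity.

Claim: cos(2x) = cos²x - sin²x.
Reasoning: Put y = x in the addition formula cos(x+y) = cos(x)cos(y) - sin(x)sin(y): cos(2x) = cos²x - sin²x.
So the two sides agree for every real x for which both sides are defined.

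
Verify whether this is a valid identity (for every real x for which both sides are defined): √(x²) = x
Claim: √(x²) = x.
Test a specific point where both sides are defined: x = -3.
LHS = √(x²) ≈ 3.0000
RHS = x ≈ -3.0000
Since 3.0000 ≠ -3.0000, the equation fails at this point, so it cannot hold for every real x for which both sides are defined.
√(x²) = |x|, which differs from x whenever x < 0 (both sides are defined for every real x).

Conclusion: No, this is NOT an identity.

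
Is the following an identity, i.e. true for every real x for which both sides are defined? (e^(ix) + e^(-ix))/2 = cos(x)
Claim: (e^(ix) + e^(-ix))/2 = cos(x).
Reasoning: By Euler's formula e^(ix) = cos(x) + i·sin(x) and e^(-ix) = cos(x) - i·sin(x). Adding cancels the sine terms: e^(ix) + e^(-ix) = 2cos(x); divide by 2.
So the two sides agree for every real x for which both sides are defined.

Conclusion: Yes, this is an identity.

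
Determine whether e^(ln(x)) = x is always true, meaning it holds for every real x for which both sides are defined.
Claim: e^(ln(x)) = x.
Reasoning: For x > 0, ln(x) is by definition the exponent p such that e^p = x. Raising e to that exponent therefore returns x: e^(ln x) = x.
So the two sides agree for every real x for which both sides are defined.

Conclusion: Yes, this is an identity.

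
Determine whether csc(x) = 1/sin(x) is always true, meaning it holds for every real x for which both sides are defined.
Yes, this is an identity.

Claim: csc(x) = 1/sin(x).
Reasoning: csc(x) is by definition the reciprocal of sin(x), wherever sin(x) ≠ 0.
So the two sides agree for every real x for which both sides are defined.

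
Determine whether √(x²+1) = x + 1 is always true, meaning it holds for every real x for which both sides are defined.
No, this is NOT an identity.

Claim: √(x²+1) = x + 1.
Test a specific point where both sides are defined: x = 4.
LHS = √(x²+1) ≈ 4.1231
RHS = x + 1 ≈ 5.0000
Since 4.1231 ≠ 5.0000, the equation fails at this point, so it cannot hold for every real x for which both sides are defined.
(x+1)² = x² + 2x + 1 ≠ x² + 1 unless x = 0.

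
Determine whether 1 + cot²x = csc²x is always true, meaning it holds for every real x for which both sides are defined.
Claim: 1 + cot²x = csc²x.
Reasoning: Start from sin²x + cos²x = 1 and divide every term by sin²x (allowed wherever cot x and csc x are defined): 1 + cot²x = 1/sin²x = csc²x.
So the two sides agree for every real x for which both sides are defined.

Conclusion: Yes, this is an identity.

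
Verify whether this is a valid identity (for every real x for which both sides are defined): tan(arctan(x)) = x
Yes, this is an identity.

Claim: tan(arctan(x)) = x.
Reasoning: For every real x, arctan(x) is by definition the angle in (-π/2, π/2) whose tangent equals x. Taking the tangent of that angle returns x.
So the two sides agree for every real x for which both sides are defined.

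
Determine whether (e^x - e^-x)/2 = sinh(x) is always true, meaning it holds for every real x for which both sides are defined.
Yes, this is an identity.

Claim: (e^x - e^-x)/2 = sinh(x).
Reasoning: This is exactly the definition of the hyperbolic sine: sinh(x) := (e^x - e^-x)/2.
So the two sides agree for every real x for which both sides are defined.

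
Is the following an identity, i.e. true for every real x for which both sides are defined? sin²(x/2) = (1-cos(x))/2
Claim: sin²(x/2) = (1-cos(x))/2.
Reasoning: Use cos(2θ) = 1 - 2sin²θ with θ = x/2: cos(x) = 1 - 2sin²(x/2). Solving for sin²(x/2) gives (1 - cos(x))/2.
So the two sides agree for every real x for which both sides are defined.

Conclusion: Yes, this is an identity.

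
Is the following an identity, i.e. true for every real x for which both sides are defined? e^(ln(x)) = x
Yes, this is an identity.

Claim: e^(ln(x)) = x.
Reasoning: For x > 0, ln(x) is by definition the exponent p such that e^p = x. Raising e to that exponent therefore returns x: e^(ln x) = x.
So the two sides agree for every real x for which both sides are defined.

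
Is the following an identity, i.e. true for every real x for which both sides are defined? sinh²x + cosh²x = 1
No, this is NOT an identity.

Claim: sinh²x + cosh²x = 1.
Test a specific point where both sides are defined: x = 1.
LHS = sinh²x + cosh²x ≈ 3.7622
RHS = 1 ≈ 1.0000
Since 3.7622 ≠ 1.0000, the equation fails at this point, so it cannot hold for every real x for which both sides are defined.
The correct hyperbolic identity is cosh²x - sinh²x = 1 (a difference); the sum sinh²x + cosh²x equals cosh(2x).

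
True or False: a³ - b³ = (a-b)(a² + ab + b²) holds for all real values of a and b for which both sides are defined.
Claim: a³ - b³ = (a-b)(a² + ab + b²).
Reasoning: Expand the right side: (a-b)(a² + ab + b²) = a³ + a²b + ab² - a²b - ab² - b³ = a³ - b³ (the middle terms cancel in pairs).
So the two sides agree for all real values of a and b for which both sides are defined.

Conclusion: True.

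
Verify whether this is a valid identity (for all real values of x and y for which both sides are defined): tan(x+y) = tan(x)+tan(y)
Claim: tan(x+y) = tan(x)+tan(y).
Test a specific point where both sides are defined: x = -π/3, y = -π/3.
LHS = tan(x+y) ≈ 1.7321
RHS = tan(x)+tan(y) ≈ -3.4641
Since 1.7321 ≠ -3.4641, the equation fails at this point, so it cannot hold for all real values of x and y for which both sides are defined.
The correct formula is tan(x+y) = (tan(x) + tan(y))/(1 - tan(x)tan(y)).

Conclusion: No, this is NOT an identity.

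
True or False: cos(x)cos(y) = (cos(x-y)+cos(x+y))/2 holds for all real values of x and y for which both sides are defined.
True.

Claim: cos(x)cos(y) = (cos(x-y)+cos(x+y))/2.
Reasoning: cos(x-y) = cos(x)cos(y) + sin(x)sin(y) and cos(x+y) = cos(x)cos(y) - sin(x)sin(y). Adding, cos(x-y) + cos(x+y) = 2cos(x)cos(y); divide by 2.
So the two sides agree for all real values of x and y for which both sides are defined.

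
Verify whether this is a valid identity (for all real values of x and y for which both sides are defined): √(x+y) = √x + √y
Claim: √(x+y) = √x + √y.
Test a specific point where both sides are defined: x = 3, y = 4.
LHS = √(x+y) ≈ 2.6458
RHS = √x + √y ≈ 3.7321
Since 2.6458 ≠ 3.7321, the equation fails at this point, so it cannot hold for all real values of x and y for which both sides are defined.
Squaring the right side gives x + 2√(xy) + y, not x + y.

Conclusion: No, this is NOT an identity.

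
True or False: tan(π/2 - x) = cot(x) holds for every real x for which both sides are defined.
True.

Claim: tan(π/2 - x) = cot(x).
Reasoning: tan(π/2 - x) = sin(π/2 - x)/cos(π/2 - x) = cos(x)/sin(x) = cot(x), using the cofunction identities sin(π/2 - x) = cos(x) and cos(π/2 - x) = sin(x).
So the two sides agree for every real x for which both sides are defined.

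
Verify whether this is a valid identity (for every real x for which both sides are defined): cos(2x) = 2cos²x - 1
Yes, this is an identity.

Claim: cos(2x) = 2cos²x - 1.
Reasoning: cos(2x) = cos²x - sin²x. Replace sin²x by 1 - cos²x: cos²x - (1 - cos²x) = 2cos²x - 1.
So the two sides agree for every real x for which both sides are defined.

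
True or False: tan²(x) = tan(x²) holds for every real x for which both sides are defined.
Claim: tan²(x) = tan(x²).
Test a specific point where both sides are defined: x = -π/6.
LHS = tan²(x) ≈ 0.3333
RHS = tan(x²) ≈ 0.2812
Since 0.3333 ≠ 0.2812, the equation fails at this point, so it cannot hold for every real x for which both sides are defined.
tan²(x) means (tan x)², squaring the output; tan(x²) squares the input. These are different functions.

Conclusion: False.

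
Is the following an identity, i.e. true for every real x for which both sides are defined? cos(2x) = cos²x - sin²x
Yes, this is an identity.

Claim: cos(2x) = cos²x - sin²x.
Reasoning: Put y = x in the addition formula cos(x+y) = cos(x)cos(y) - sin(x)sin(y): cos(2x) = cos²x - sin²x.
So the two sides agree for every real x for which both sides are defined.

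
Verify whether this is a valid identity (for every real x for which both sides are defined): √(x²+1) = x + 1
No, this is NOT an identity.

Claim: √(x²+1) = x + 1.
Test a specific point where both sides are defined: x = -2.
LHS = √(x²+1) ≈ 2.2361
RHS = x + 1 ≈ -1.0000
Since 2.2361 ≠ -1.0000, the equation fails at this point, so it cannot hold for every real x for which both sides are defined.
(x+1)² = x² + 2x + 1 ≠ x² + 1 unless x = 0.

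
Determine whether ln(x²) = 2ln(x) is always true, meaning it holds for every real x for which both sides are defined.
Claim: ln(x²) = 2ln(x).
Reasoning: The right side requires x > 0. For x > 0, x² = (e^(ln x))² = e^(2ln x), so ln(x²) = 2ln(x). (For x < 0 the right side is undefined, so those values are outside the claim.)
So the two sides agree for every real x for which both sides are defined.

Conclusion: Yes, this is an identity.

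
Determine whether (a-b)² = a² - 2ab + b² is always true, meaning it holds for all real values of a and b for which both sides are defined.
Claim: (a-b)² = a² - 2ab + b².
Reasoning: Expand: (a-b)² = (a-b)(a-b) = a·a - a·b - b·a + b·b = a² - 2ab + b².
So the two sides agree for all real values of a and b for which both sides are defined.

Conclusion: Yes, this is an identity.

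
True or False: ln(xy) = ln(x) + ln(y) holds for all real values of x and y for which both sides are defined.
Claim: ln(xy) = ln(x) + ln(y).
Reasoning: Both sides are simultaneously defined only when x, y > 0. Write x = e^p, y = e^q (p = ln x, q = ln y). Then xy = e^p · e^q = e^(p+q), so ln(xy) = p + q = ln(x) + ln(y).
So the two sides agree for all real values of x and y for which both sides are defined.

Conclusion: True.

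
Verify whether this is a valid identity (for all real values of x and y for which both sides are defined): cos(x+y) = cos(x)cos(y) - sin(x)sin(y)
Yes, this is an identity.

Claim: cos(x+y) = cos(x)cos(y) - sin(x)sin(y).
Reasoning: By Euler's formula e^(i(x+y)) = e^(ix)·e^(iy) = (cos x + i·sin x)(cos y + i·sin y). The real part of the left side is cos(x+y); the real part of the product is cos(x)cos(y) - sin(x)sin(y) (since i·i = -1).
So the two sides agree for all real values of x and y for which both sides are defined.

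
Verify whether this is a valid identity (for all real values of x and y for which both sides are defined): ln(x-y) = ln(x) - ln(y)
Claim: ln(x-y) = ln(x) - ln(y).
Test a specific point where both sides are defined: x = 5, y = 3/2.
LHS = ln(x-y) ≈ 1.2528
RHS = ln(x) - ln(y) ≈ 1.2040
Since 1.2528 ≠ 1.2040, the equation fails at this point, so it cannot hold for all real values of x and y for which both sides are defined.
ln(x) - ln(y) = ln(x/y), not ln(x-y).

Conclusion: No, this is NOT an identity.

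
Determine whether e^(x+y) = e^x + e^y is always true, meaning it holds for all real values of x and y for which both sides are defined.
No, this is NOT an identity.

Claim: e^(x+y) = e^x + e^y.
Test a specific point where both sides are defined: x = 2, y = 3.
LHS = e^(x+y) ≈ 148.4132
RHS = e^x + e^y ≈ 27.4746
Since 148.4132 ≠ 27.4746, the equation fails at this point, so it cannot hold for all real values of x and y for which both sides are defined.
The correct rule is e^(x+y) = e^x · e^y (a product, not a sum).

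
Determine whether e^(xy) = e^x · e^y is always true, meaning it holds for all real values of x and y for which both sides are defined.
Claim: e^(xy) = e^x · e^y.
Test a specific point where both sides are defined: x = -2, y = 3.
LHS = e^(xy) ≈ 0.0025
RHS = e^x · e^y ≈ 2.7183
Since 0.0025 ≠ 2.7183, the equation fails at this point, so it cannot hold for all real values of x and y for which both sides are defined.
e^x · e^y = e^(x+y), not e^(xy).

Conclusion: No, this is NOT an identity.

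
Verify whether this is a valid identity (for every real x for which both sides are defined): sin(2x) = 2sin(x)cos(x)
Claim: sin(2x) = 2sin(x)cos(x).
Reasoning: Put y = x in the addition formula sin(x+y) = sin(x)cos(y) + cos(x)sin(y): sin(2x) = sin(x)cos(x) + cos(x)sin(x) = 2sin(x)cos(x).
So the two sides agree for every real x for which both sides are defined.

Conclusion: Yes, this is an identity.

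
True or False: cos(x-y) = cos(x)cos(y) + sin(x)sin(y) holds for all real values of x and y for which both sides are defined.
Claim: cos(x-y) = cos(x)cos(y) + sin(x)sin(y).
Reasoning: Replace y by -y in cos(x+y) = cos(x)cos(y) - sin(x)sin(y) and use cos(-y) = cos(y), sin(-y) = -sin(y): cos(x-y) = cos(x)cos(y) + sin(x)sin(y).
So the two sides agree for all real values of x and y for which both sides are defined.

Conclusion: True.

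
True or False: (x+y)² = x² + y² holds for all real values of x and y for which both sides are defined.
False.

Claim: (x+y)² = x² + y².
Test a specific point where both sides are defined: x = -1, y = -3.
LHS = (x+y)² ≈ 16.0000
RHS = x² + y² ≈ 10.0000
Since 16.0000 ≠ 10.0000, the equation fails at this point, so it cannot hold for all real values of x and y for which both sides are defined.
The correct expansion is (x+y)² = x² + 2xy + y²; the cross term 2xy is missing.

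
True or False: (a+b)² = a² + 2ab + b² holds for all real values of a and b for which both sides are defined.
True.

Claim: (a+b)² = a² + 2ab + b².
Reasoning: Expand: (a+b)² = (a+b)(a+b) = a·a + a·b + b·a + b·b = a² + 2ab + b².
So the two sides agree for all real values of a and b for which both sides are defined.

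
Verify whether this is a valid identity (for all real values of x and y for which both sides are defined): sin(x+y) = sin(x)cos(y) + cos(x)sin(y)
Yes, this is an identity.

Claim: sin(x+y) = sin(x)cos(y) + cos(x)sin(y).
Reasoning: By Euler's formula e^(i(x+y)) = e^(ix)·e^(iy) = (cos x + i·sin x)(cos y + i·sin y). The imaginary part of the left side is sin(x+y); the imaginary part of the product is sin(x)cos(y) + cos(x)sin(y).
So the two sides agree for all real values of x and y for which both sides are defined.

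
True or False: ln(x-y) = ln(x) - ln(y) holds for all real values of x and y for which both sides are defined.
False.

Claim: ln(x-y) = ln(x) - ln(y).
Test a specific point where both sides are defined: x = 5, y = 3.
LHS = ln(x-y) ≈ 0.6931
RHS = ln(x) - ln(y) ≈ 0.5108
Since 0.6931 ≠ 0.5108, the equation fails at this point, so it cannot hold for all real values of x and y for which both sides are defined.
ln(x) - ln(y) = ln(x/y), not ln(x-y).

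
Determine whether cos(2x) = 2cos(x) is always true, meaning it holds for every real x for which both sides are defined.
Claim: cos(2x) = 2cos(x).
Test a specific point where both sides are defined: x = 2π/3.
LHS = cos(2x) ≈ -0.5000
RHS = 2cos(x) ≈ -1.0000
Since -0.5000 ≠ -1.0000, the equation fails at this point, so it cannot hold for every real x for which both sides are defined.
The correct double-angle formula is cos(2x) = cos²x - sin²x.

Conclusion: No, this is NOT an identity.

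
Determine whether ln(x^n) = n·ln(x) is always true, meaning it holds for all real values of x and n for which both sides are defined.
Claim: ln(x^n) = n·ln(x).
Reasoning: The right side requires x > 0. For x > 0, x^n = (e^(ln x))^n = e^(n·ln x), so taking ln of both sides gives ln(x^n) = n·ln(x).
So the two sides agree for all real values of x and n for which both sides are defined.

Conclusion: Yes, this is an identity.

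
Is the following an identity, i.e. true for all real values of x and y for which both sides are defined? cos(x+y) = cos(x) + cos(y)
Claim: cos(x+y) = cos(x) + cos(y).
Test a specific point where both sides are defined: x = π/3, y = -π/4.
LHS = cos(x+y) ≈ 0.9659
RHS = cos(x) + cos(y) ≈ 1.2071
Since 0.9659 ≠ 1.2071, the equation fails at this point, so it cannot hold for all real values of x and y for which both sides are defined.
The correct expansion is cos(x+y) = cos(x)cos(y) - sin(x)sin(y); cosine is not additive.

Conclusion: No, this is NOT an identity.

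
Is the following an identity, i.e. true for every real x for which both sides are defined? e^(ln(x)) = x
Claim: e^(ln(x)) = x.
Reasoning: For x > 0, ln(x) is by definition the exponent p such that e^p = x. Raising e to that exponent therefore returns x: e^(ln x) = x.
So the two sides agree for every real x for which both sides are defined.

Conclusion: Yes, this is an identity.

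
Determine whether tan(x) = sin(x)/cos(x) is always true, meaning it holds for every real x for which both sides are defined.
Yes, this is an identity.

Claim: tan(x) = sin(x)/cos(x).
Reasoning: For an angle x whose terminal point on the unit circle is (cos x, sin x), tan(x) is defined as the ratio (second coordinate)/(first coordinate) = sin(x)/cos(x), wherever cos(x) ≠ 0.
So the two sides agree for every real x for which both sides are defined.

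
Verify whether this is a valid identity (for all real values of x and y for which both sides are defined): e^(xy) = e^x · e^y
No, this is NOT an identity.

Claim: e^(xy) = e^x · e^y.
Test a specific point where both sides are defined: x = 5, y = -2.
LHS = e^(xy) ≈ 0.0000
RHS = e^x · e^y ≈ 20.0855
Since 0.0000 ≠ 20.0855, the equation fails at this point, so it cannot hold for all real values of x and y for which both sides are defined.
e^x · e^y = e^(x+y), not e^(xy).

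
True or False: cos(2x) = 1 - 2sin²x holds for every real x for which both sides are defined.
True.

Claim: cos(2x) = 1 - 2sin²x.
Reasoning: cos(2x) = cos²x - sin²x. Replace cos²x by 1 - sin²x: (1 - sin²x) - sin²x = 1 - 2sin²x.
So the two sides agree for every real x for which both sides are defined.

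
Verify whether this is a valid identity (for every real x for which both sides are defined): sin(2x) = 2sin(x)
Claim: sin(2x) = 2sin(x).
Test a specific point where both sides are defined: x = -π/6.
LHS = sin(2x) ≈ -0.8660
RHS = 2sin(x) ≈ -1.0000
Since -0.8660 ≠ -1.0000, the equation fails at this point, so it cannot hold for every real x for which both sides are defined.
The correct double-angle formula is sin(2x) = 2sin(x)cos(x).

Conclusion: No, this is NOT an identity.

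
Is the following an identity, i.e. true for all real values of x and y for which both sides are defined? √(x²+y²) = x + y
Claim: √(x²+y²) = x + y.
Test a specific point where both sides are defined: x = 5, y = 3.
LHS = √(x²+y²) ≈ 5.8310
RHS = x + y ≈ 8.0000
Since 5.8310 ≠ 8.0000, the equation fails at this point, so it cannot hold for all real values of x and y for which both sides are defined.
(x+y)² = x² + 2xy + y², not x² + y², so the square root does not split this way.

Conclusion: No, this is NOT an identity.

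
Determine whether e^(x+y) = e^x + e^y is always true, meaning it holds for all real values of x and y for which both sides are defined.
Claim: e^(x+y) = e^x + e^y.
Test a specific point where both sides are defined: x = 1, y = 4.
LHS = e^(x+y) ≈ 148.4132
RHS = e^x + e^y ≈ 57.3164
Since 148.4132 ≠ 57.3164, the equation fails at this point, so it cannot hold for all real values of x and y for which both sides are defined.
The correct rule is e^(x+y) = e^x · e^y (a product, not a sum).

Conclusion: No, this is NOT an identity.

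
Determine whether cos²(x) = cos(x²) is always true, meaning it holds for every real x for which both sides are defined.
Claim: cos²(x) = cos(x²).
Test a specific point where both sides are defined: x = π/2.
LHS = cos²(x) ≈ 0.0000
RHS = cos(x²) ≈ -0.7812
Since 0.0000 ≠ -0.7812, the equation fails at this point, so it cannot hold for every real x for which both sides are defined.
cos²(x) means (cos x)², squaring the output; cos(x²) squares the input. These are different functions.

Conclusion: No, this is NOT an identity.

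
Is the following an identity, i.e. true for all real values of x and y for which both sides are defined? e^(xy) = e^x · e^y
No, this is NOT an identity.

Claim: e^(xy) = e^x · e^y.
Test a specific point where both sides are defined: x = -2, y = -3.
LHS = e^(xy) ≈ 403.4288
RHS = e^x · e^y ≈ 0.0067
Since 403.4288 ≠ 0.0067, the equation fails at this point, so it cannot hold for all real values of x and y for which both sides are defined.
e^x · e^y = e^(x+y), not e^(xy).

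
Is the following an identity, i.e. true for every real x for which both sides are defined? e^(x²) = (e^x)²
No, this is NOT an identity.

Claim: e^(x²) = (e^x)².
Test a specific point where both sides are defined: x = 1.
LHS = e^(x²) ≈ 2.7183
RHS = (e^x)² ≈ 7.3891
Since 2.7183 ≠ 7.3891, the equation fails at this point, so it cannot hold for every real x for which both sides are defined.
(e^x)² = e^(2x), and 2x ≠ x² in general.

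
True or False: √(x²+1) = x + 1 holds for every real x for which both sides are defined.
False.

Claim: √(x²+1) = x + 1.
Test a specific point where both sides are defined: x = 5.
LHS = √(x²+1) ≈ 5.0990
RHS = x + 1 ≈ 6.0000
Since 5.0990 ≠ 6.0000, the equation fails at this point, so it cannot hold for every real x for which both sides are defined.
(x+1)² = x² + 2x + 1 ≠ x² + 1 unless x = 0.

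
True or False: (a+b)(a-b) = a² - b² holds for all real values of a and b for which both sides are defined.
Claim: (a+b)(a-b) = a² - b².
Reasoning: Expand: (a+b)(a-b) = a² - ab + ba - b² = a² - b² (the cross terms cancel).
So the two sides agree for all real values of a and b for which both sides are defined.

Conclusion: True.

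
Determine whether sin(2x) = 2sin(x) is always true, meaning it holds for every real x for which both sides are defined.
No, this is NOT an identity.

Claim: sin(2x) = 2sin(x).
Test a specific point where both sides are defined: x = 2π/3.
LHS = sin(2x) ≈ -0.8660
RHS = 2sin(x) ≈ 1.7321
Since -0.8660 ≠ 1.7321, the equation fails at this point, so it cannot hold for every real x for which both sides are defined.
The correct double-angle formula is sin(2x) = 2sin(x)cos(x).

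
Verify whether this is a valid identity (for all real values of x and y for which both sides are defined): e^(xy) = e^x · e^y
No, this is NOT an identity.

Claim: e^(xy) = e^x · e^y.
Test a specific point where both sides are defined: x = -2, y = 4.
LHS = e^(xy) ≈ 0.0003
RHS = e^x · e^y ≈ 7.3891
Since 0.0003 ≠ 7.3891, the equation fails at this point, so it cannot hold for all real values of x and y for which both sides are defined.
e^x · e^y = e^(x+y), not e^(xy).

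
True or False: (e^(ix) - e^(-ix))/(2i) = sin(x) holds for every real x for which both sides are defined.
True.

Claim: (e^(ix) - e^(-ix))/(2i) = sin(x).
Reasoning: By Euler's formula e^(ix) = cos(x) + i·sin(x) and e^(-ix) = cos(x) - i·sin(x). Subtracting cancels the cosine terms: e^(ix) - e^(-ix) = 2i·sin(x); divide by 2i.
So the two sides agree for every real x for which both sides are defined.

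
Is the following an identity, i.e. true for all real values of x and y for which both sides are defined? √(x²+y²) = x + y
No, this is NOT an identity.

Claim: √(x²+y²) = x + y.
Test a specific point where both sides are defined: x = 1/2, y = 2.
LHS = √(x²+y²) ≈ 2.0616
RHS = x + y ≈ 2.5000
Since 2.0616 ≠ 2.5000, the equation fails at this point, so it cannot hold for all real values of x and y for which both sides are defined.
(x+y)² = x² + 2xy + y², not x² + y², so the square root does not split this way.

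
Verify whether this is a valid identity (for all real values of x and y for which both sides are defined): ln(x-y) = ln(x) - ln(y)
No, this is NOT an identity.

Claim: ln(x-y) = ln(x) - ln(y).
Test a specific point where both sides are defined: x = 3/2, y = 1/2.
LHS = ln(x-y) ≈ 0.0000
RHS = ln(x) - ln(y) ≈ 1.0986
Since 0.0000 ≠ 1.0986, the equation fails at this point, so it cannot hold for all real values of x and y for which both sides are defined.
ln(x) - ln(y) = ln(x/y), not ln(x-y).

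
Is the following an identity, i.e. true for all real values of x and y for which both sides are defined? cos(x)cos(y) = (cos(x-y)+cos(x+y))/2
Claim: cos(x)cos(y) = (cos(x-y)+cos(x+y))/2.
Reasoning: cos(x-y) = cos(x)cos(y) + sin(x)sin(y) and cos(x+y) = cos(x)cos(y) - sin(x)sin(y). Adding, cos(x-y) + cos(x+y) = 2cos(x)cos(y); divide by 2.
So the two sides agree for all real values of x and y for which both sides are defined.

Conclusion: Yes, this is an identity.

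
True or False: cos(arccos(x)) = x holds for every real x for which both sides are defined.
True.

Claim: cos(arccos(x)) = x.
Reasoning: For -1 ≤ x ≤ 1 (where arccos is defined), arccos(x) is by definition an angle whose cosine equals x. Taking the cosine of that angle returns x. (Note the other order, arccos(cos x) = x, is NOT an identity.)
So the two sides agree for every real x for which both sides are defined.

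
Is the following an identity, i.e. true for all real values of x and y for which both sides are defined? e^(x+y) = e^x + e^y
Claim: e^(x+y) = e^x + e^y.
Test a specific point where both sides are defined: x = -2, y = 5.
LHS = e^(x+y) ≈ 20.0855
RHS = e^x + e^y ≈ 148.5485
Since 20.0855 ≠ 148.5485, the equation fails at this point, so it cannot hold for all real values of x and y for which both sides are defined.
The correct rule is e^(x+y) = e^x · e^y (a product, not a sum).

Conclusion: No, this is NOT an identity.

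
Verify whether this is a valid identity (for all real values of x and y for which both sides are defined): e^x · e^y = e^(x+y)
Claim: e^x · e^y = e^(x+y).
Reasoning: This is the law of exponents for a common base: multiplying powers adds exponents. E.g. from the series, (Σ x^j/j!)(Σ y^k/k!) = Σ_m (Σ_{j+k=m} x^j y^k/(j!k!)) = Σ_m (x+y)^m/m! by the binomial theorem.
So the two sides agree for all real values of x and y for which both sides are defined.

Conclusion: Yes, this is an identity.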